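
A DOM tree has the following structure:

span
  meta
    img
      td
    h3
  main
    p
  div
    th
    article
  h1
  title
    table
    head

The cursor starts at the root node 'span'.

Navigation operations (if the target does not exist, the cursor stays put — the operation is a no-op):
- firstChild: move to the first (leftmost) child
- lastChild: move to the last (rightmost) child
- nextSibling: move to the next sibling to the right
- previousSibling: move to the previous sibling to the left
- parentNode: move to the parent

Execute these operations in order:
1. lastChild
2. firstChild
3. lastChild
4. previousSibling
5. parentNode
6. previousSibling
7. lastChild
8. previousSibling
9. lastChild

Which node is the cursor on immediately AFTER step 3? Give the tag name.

After 1 (lastChild): title
After 2 (firstChild): table
After 3 (lastChild): table (no-op, stayed)

Answer: table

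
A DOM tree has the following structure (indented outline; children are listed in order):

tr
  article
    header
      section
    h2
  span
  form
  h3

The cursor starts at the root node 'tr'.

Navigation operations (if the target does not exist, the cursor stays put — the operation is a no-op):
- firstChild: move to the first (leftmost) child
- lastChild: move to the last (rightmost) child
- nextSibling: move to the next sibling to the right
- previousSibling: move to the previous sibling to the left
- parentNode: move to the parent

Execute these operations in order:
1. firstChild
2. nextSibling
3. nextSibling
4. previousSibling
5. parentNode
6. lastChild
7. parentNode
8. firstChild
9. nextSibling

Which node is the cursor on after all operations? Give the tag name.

Answer: span

Derivation:
After 1 (firstChild): article
After 2 (nextSibling): span
After 3 (nextSibling): form
After 4 (previousSibling): span
After 5 (parentNode): tr
After 6 (lastChild): h3
After 7 (parentNode): tr
After 8 (firstChild): article
After 9 (nextSibling): span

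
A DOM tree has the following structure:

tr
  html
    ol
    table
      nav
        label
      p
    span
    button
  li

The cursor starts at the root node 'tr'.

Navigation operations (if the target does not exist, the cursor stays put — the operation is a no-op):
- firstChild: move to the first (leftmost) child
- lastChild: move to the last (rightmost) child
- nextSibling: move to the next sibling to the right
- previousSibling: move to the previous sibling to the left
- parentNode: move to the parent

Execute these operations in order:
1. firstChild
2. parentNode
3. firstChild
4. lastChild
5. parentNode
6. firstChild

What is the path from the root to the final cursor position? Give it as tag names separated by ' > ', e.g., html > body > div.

After 1 (firstChild): html
After 2 (parentNode): tr
After 3 (firstChild): html
After 4 (lastChild): button
After 5 (parentNode): html
After 6 (firstChild): ol

Answer: tr > html > ol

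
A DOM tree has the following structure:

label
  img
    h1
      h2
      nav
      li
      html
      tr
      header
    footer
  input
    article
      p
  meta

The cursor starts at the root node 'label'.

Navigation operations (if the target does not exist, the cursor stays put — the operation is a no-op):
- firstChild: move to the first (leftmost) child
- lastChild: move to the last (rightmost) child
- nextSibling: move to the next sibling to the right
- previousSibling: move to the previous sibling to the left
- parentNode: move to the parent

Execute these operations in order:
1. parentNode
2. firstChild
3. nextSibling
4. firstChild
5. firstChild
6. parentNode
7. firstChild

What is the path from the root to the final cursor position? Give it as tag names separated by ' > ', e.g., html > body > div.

Answer: label > input > article > p

Derivation:
After 1 (parentNode): label (no-op, stayed)
After 2 (firstChild): img
After 3 (nextSibling): input
After 4 (firstChild): article
After 5 (firstChild): p
After 6 (parentNode): article
After 7 (firstChild): p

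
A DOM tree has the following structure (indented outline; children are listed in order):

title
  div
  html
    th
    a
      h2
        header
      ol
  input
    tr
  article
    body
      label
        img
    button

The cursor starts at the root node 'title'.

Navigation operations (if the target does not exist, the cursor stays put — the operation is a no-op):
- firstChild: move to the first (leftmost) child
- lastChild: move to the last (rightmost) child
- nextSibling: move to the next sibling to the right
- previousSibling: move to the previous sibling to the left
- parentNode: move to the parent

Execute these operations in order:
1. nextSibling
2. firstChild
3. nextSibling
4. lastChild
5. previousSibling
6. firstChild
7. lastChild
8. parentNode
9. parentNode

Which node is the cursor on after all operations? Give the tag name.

Answer: title

Derivation:
After 1 (nextSibling): title (no-op, stayed)
After 2 (firstChild): div
After 3 (nextSibling): html
After 4 (lastChild): a
After 5 (previousSibling): th
After 6 (firstChild): th (no-op, stayed)
After 7 (lastChild): th (no-op, stayed)
After 8 (parentNode): html
After 9 (parentNode): title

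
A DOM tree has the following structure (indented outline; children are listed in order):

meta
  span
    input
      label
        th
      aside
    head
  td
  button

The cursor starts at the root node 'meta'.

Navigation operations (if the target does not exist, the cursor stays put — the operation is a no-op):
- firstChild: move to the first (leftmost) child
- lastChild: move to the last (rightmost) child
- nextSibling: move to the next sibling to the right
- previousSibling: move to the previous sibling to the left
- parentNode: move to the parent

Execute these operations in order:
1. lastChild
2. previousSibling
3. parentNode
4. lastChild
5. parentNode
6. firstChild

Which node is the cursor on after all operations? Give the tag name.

After 1 (lastChild): button
After 2 (previousSibling): td
After 3 (parentNode): meta
After 4 (lastChild): button
After 5 (parentNode): meta
After 6 (firstChild): span

Answer: span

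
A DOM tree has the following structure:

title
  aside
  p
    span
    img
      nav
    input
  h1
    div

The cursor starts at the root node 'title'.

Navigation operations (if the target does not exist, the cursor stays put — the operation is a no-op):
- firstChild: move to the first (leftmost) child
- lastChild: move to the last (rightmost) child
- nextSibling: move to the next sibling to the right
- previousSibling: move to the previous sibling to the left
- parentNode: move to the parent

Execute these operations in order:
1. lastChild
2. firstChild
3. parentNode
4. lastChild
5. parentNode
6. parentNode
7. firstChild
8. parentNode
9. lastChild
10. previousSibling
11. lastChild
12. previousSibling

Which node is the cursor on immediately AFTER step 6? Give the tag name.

After 1 (lastChild): h1
After 2 (firstChild): div
After 3 (parentNode): h1
After 4 (lastChild): div
After 5 (parentNode): h1
After 6 (parentNode): title

Answer: title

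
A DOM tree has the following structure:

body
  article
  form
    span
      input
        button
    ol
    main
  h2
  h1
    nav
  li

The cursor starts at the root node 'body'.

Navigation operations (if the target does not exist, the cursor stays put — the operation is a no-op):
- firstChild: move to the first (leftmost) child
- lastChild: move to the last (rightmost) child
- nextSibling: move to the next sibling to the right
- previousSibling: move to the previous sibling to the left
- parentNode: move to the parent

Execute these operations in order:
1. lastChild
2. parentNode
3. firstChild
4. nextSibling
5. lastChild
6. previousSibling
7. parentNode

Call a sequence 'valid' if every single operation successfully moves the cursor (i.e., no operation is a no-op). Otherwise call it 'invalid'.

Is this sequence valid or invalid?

Answer: valid

Derivation:
After 1 (lastChild): li
After 2 (parentNode): body
After 3 (firstChild): article
After 4 (nextSibling): form
After 5 (lastChild): main
After 6 (previousSibling): ol
After 7 (parentNode): form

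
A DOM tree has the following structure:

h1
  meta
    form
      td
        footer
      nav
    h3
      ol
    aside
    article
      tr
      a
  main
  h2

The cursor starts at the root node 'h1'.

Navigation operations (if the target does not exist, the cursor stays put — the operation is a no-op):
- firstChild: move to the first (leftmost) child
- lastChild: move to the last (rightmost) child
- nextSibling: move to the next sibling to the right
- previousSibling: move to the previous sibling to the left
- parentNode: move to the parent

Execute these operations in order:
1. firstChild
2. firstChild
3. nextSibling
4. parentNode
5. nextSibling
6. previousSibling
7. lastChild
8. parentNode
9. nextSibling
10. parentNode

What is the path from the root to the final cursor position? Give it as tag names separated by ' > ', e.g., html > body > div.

After 1 (firstChild): meta
After 2 (firstChild): form
After 3 (nextSibling): h3
After 4 (parentNode): meta
After 5 (nextSibling): main
After 6 (previousSibling): meta
After 7 (lastChild): article
After 8 (parentNode): meta
After 9 (nextSibling): main
After 10 (parentNode): h1

Answer: h1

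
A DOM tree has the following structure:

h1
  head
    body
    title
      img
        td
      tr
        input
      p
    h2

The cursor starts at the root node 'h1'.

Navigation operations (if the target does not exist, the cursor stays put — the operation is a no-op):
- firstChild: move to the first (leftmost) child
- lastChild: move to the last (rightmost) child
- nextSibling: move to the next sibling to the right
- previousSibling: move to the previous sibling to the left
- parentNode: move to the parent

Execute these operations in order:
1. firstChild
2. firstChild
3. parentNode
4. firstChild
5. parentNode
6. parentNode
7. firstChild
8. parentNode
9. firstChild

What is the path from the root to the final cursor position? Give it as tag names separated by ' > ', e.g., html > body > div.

Answer: h1 > head

Derivation:
After 1 (firstChild): head
After 2 (firstChild): body
After 3 (parentNode): head
After 4 (firstChild): body
After 5 (parentNode): head
After 6 (parentNode): h1
After 7 (firstChild): head
After 8 (parentNode): h1
After 9 (firstChild): head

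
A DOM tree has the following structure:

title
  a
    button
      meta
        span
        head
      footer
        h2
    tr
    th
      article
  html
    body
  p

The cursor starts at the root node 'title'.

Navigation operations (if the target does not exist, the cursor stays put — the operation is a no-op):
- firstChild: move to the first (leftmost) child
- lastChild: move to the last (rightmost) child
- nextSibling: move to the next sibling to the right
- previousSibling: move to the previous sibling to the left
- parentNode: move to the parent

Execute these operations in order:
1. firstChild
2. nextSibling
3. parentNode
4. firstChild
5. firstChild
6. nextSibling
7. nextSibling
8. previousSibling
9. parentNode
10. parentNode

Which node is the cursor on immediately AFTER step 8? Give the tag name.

After 1 (firstChild): a
After 2 (nextSibling): html
After 3 (parentNode): title
After 4 (firstChild): a
After 5 (firstChild): button
After 6 (nextSibling): tr
After 7 (nextSibling): th
After 8 (previousSibling): tr

Answer: tr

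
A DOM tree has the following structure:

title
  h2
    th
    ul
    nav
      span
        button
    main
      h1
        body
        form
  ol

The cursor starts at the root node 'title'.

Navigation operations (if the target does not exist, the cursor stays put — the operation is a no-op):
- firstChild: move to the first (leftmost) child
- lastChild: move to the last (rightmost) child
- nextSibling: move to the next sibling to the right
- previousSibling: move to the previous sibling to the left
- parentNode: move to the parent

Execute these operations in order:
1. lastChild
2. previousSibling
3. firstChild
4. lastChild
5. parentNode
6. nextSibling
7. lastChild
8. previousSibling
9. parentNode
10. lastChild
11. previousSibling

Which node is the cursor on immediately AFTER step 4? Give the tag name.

After 1 (lastChild): ol
After 2 (previousSibling): h2
After 3 (firstChild): th
After 4 (lastChild): th (no-op, stayed)

Answer: th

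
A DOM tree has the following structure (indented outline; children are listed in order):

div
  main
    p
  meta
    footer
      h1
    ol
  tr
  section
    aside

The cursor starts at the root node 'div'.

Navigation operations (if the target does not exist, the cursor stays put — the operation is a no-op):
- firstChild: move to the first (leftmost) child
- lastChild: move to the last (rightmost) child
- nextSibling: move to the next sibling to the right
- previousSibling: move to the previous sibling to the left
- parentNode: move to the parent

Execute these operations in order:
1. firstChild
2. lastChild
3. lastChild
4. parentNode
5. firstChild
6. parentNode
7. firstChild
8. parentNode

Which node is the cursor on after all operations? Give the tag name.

Answer: main

Derivation:
After 1 (firstChild): main
After 2 (lastChild): p
After 3 (lastChild): p (no-op, stayed)
After 4 (parentNode): main
After 5 (firstChild): p
After 6 (parentNode): main
After 7 (firstChild): p
After 8 (parentNode): main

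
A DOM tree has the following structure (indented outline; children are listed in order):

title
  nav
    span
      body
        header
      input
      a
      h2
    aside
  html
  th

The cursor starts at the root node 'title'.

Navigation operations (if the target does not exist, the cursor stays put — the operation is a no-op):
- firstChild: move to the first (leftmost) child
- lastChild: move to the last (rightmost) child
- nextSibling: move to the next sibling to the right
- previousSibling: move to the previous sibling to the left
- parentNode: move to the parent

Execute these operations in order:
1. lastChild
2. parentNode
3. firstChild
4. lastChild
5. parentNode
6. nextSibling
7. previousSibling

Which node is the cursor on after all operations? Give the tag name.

Answer: nav

Derivation:
After 1 (lastChild): th
After 2 (parentNode): title
After 3 (firstChild): nav
After 4 (lastChild): aside
After 5 (parentNode): nav
After 6 (nextSibling): html
After 7 (previousSibling): nav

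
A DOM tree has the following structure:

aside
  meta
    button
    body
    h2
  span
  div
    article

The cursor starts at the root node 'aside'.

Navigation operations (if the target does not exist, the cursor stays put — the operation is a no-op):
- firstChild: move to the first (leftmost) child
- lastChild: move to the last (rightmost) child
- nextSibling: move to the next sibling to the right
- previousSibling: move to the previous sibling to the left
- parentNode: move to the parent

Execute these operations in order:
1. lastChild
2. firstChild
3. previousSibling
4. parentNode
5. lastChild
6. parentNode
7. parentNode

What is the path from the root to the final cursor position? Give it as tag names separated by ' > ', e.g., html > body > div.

Answer: aside

Derivation:
After 1 (lastChild): div
After 2 (firstChild): article
After 3 (previousSibling): article (no-op, stayed)
After 4 (parentNode): div
After 5 (lastChild): article
After 6 (parentNode): div
After 7 (parentNode): aside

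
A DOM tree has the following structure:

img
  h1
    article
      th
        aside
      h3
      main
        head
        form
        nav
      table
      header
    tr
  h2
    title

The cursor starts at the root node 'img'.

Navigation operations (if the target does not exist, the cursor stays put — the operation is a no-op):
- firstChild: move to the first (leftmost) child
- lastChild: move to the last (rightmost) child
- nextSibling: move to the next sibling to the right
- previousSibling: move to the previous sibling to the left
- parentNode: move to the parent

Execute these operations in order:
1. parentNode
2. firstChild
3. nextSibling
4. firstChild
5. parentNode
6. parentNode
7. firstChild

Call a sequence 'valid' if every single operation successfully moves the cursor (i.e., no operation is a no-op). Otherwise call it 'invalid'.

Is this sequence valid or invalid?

After 1 (parentNode): img (no-op, stayed)
After 2 (firstChild): h1
After 3 (nextSibling): h2
After 4 (firstChild): title
After 5 (parentNode): h2
After 6 (parentNode): img
After 7 (firstChild): h1

Answer: invalid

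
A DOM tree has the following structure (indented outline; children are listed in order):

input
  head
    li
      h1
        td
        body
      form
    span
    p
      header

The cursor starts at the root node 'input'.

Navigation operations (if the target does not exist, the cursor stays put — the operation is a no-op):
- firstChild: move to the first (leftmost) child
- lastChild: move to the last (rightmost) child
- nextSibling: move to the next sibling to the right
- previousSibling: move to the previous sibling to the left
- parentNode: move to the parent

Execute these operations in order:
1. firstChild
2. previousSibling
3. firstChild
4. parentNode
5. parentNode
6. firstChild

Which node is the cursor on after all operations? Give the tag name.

Answer: head

Derivation:
After 1 (firstChild): head
After 2 (previousSibling): head (no-op, stayed)
After 3 (firstChild): li
After 4 (parentNode): head
After 5 (parentNode): input
After 6 (firstChild): head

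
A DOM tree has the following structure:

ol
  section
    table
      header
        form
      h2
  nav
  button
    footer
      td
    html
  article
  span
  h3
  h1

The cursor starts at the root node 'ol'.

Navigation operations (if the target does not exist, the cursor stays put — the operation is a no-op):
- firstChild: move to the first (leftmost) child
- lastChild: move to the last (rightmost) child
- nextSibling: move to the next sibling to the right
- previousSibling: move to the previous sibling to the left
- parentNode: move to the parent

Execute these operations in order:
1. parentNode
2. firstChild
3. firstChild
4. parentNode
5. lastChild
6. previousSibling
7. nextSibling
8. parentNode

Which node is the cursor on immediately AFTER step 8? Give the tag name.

Answer: section

Derivation:
After 1 (parentNode): ol (no-op, stayed)
After 2 (firstChild): section
After 3 (firstChild): table
After 4 (parentNode): section
After 5 (lastChild): table
After 6 (previousSibling): table (no-op, stayed)
After 7 (nextSibling): table (no-op, stayed)
After 8 (parentNode): section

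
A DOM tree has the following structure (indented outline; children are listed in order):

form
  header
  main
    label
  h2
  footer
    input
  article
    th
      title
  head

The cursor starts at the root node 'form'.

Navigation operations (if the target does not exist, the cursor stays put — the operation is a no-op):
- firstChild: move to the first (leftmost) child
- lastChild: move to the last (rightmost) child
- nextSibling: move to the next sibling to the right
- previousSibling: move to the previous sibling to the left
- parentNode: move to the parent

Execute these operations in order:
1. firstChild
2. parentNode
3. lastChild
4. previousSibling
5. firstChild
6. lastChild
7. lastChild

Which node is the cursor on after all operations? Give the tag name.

Answer: title

Derivation:
After 1 (firstChild): header
After 2 (parentNode): form
After 3 (lastChild): head
After 4 (previousSibling): article
After 5 (firstChild): th
After 6 (lastChild): title
After 7 (lastChild): title (no-op, stayed)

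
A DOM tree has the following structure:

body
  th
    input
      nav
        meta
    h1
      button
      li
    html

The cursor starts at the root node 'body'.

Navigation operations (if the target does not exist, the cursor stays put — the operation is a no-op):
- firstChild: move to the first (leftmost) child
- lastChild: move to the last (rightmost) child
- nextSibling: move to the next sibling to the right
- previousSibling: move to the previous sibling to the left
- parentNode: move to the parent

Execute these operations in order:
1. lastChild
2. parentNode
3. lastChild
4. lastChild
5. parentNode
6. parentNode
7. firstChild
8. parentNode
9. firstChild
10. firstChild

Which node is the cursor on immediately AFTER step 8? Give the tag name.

Answer: body

Derivation:
After 1 (lastChild): th
After 2 (parentNode): body
After 3 (lastChild): th
After 4 (lastChild): html
After 5 (parentNode): th
After 6 (parentNode): body
After 7 (firstChild): th
After 8 (parentNode): body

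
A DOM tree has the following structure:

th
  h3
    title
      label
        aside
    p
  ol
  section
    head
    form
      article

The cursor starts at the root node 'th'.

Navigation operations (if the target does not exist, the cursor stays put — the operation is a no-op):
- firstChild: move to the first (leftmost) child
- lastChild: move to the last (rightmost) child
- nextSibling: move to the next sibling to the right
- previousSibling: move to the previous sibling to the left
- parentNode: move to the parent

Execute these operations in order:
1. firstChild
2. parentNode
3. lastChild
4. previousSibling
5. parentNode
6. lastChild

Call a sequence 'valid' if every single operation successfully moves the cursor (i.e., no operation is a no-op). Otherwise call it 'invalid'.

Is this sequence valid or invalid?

After 1 (firstChild): h3
After 2 (parentNode): th
After 3 (lastChild): section
After 4 (previousSibling): ol
After 5 (parentNode): th
After 6 (lastChild): section

Answer: valid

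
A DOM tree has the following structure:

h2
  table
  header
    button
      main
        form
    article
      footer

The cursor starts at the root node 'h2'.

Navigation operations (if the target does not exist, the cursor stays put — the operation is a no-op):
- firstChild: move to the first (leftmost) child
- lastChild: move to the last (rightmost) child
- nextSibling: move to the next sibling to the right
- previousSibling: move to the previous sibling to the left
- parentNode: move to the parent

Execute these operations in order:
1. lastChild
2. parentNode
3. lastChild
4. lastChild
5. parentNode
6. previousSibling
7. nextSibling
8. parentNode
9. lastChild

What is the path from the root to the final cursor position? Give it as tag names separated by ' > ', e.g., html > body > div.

Answer: h2 > header

Derivation:
After 1 (lastChild): header
After 2 (parentNode): h2
After 3 (lastChild): header
After 4 (lastChild): article
After 5 (parentNode): header
After 6 (previousSibling): table
After 7 (nextSibling): header
After 8 (parentNode): h2
After 9 (lastChild): header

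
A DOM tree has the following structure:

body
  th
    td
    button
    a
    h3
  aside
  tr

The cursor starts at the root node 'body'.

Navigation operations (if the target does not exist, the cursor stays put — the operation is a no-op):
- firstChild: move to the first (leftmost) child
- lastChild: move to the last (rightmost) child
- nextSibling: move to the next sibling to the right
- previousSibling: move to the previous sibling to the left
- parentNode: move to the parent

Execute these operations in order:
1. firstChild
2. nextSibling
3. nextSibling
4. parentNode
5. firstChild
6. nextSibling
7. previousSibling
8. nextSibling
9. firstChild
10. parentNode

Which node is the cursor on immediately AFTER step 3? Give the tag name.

After 1 (firstChild): th
After 2 (nextSibling): aside
After 3 (nextSibling): tr

Answer: tr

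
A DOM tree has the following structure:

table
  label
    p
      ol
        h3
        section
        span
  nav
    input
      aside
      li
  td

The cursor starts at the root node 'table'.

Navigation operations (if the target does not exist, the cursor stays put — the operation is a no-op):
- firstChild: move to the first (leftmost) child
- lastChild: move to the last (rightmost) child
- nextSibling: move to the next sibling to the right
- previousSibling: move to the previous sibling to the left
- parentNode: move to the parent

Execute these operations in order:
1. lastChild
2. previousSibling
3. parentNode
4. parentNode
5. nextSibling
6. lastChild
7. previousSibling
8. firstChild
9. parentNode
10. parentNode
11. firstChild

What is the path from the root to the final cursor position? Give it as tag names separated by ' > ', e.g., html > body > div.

After 1 (lastChild): td
After 2 (previousSibling): nav
After 3 (parentNode): table
After 4 (parentNode): table (no-op, stayed)
After 5 (nextSibling): table (no-op, stayed)
After 6 (lastChild): td
After 7 (previousSibling): nav
After 8 (firstChild): input
After 9 (parentNode): nav
After 10 (parentNode): table
After 11 (firstChild): label

Answer: table > label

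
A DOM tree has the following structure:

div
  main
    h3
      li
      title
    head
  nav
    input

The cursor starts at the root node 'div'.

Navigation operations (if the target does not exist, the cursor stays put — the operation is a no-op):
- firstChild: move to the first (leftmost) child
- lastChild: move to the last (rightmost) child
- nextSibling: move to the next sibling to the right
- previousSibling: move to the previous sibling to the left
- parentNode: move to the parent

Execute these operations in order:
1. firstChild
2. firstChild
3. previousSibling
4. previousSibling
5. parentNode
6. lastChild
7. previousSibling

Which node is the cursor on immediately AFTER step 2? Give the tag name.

Answer: h3

Derivation:
After 1 (firstChild): main
After 2 (firstChild): h3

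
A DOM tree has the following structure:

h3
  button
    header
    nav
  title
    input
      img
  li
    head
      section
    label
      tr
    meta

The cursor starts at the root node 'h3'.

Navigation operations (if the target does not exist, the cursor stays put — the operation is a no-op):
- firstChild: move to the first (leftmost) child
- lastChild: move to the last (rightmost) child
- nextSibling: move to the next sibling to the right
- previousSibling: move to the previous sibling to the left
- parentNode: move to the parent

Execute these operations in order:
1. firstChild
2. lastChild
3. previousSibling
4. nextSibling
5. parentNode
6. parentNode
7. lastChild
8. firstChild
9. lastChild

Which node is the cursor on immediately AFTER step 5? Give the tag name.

Answer: button

Derivation:
After 1 (firstChild): button
After 2 (lastChild): nav
After 3 (previousSibling): header
After 4 (nextSibling): nav
After 5 (parentNode): button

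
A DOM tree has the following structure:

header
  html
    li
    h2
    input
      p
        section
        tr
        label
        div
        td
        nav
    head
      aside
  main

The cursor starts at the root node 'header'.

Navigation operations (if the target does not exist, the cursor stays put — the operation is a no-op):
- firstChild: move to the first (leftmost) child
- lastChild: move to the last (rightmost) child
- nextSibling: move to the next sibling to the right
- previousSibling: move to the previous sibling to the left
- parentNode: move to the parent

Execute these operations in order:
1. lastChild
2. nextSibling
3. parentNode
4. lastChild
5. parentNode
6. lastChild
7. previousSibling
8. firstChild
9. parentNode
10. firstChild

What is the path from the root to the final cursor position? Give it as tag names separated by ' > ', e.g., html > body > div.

Answer: header > html > li

Derivation:
After 1 (lastChild): main
After 2 (nextSibling): main (no-op, stayed)
After 3 (parentNode): header
After 4 (lastChild): main
After 5 (parentNode): header
After 6 (lastChild): main
After 7 (previousSibling): html
After 8 (firstChild): li
After 9 (parentNode): html
After 10 (firstChild): li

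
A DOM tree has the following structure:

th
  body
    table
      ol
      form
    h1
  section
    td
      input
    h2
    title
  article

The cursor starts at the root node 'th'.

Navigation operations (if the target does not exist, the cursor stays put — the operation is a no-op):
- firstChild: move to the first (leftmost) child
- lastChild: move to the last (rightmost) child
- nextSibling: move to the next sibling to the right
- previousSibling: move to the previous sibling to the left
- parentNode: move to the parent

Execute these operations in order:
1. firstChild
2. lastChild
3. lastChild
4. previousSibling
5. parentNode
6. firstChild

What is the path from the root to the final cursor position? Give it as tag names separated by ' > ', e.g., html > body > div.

After 1 (firstChild): body
After 2 (lastChild): h1
After 3 (lastChild): h1 (no-op, stayed)
After 4 (previousSibling): table
After 5 (parentNode): body
After 6 (firstChild): table

Answer: th > body > table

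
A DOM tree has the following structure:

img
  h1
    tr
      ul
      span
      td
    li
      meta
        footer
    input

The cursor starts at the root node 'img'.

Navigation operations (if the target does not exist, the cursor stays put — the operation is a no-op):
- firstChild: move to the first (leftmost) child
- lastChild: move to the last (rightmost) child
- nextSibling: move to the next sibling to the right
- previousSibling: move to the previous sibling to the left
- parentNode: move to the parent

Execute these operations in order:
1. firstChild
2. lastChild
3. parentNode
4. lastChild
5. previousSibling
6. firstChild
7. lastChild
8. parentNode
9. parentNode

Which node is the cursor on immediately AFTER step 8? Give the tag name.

After 1 (firstChild): h1
After 2 (lastChild): input
After 3 (parentNode): h1
After 4 (lastChild): input
After 5 (previousSibling): li
After 6 (firstChild): meta
After 7 (lastChild): footer
After 8 (parentNode): meta

Answer: meta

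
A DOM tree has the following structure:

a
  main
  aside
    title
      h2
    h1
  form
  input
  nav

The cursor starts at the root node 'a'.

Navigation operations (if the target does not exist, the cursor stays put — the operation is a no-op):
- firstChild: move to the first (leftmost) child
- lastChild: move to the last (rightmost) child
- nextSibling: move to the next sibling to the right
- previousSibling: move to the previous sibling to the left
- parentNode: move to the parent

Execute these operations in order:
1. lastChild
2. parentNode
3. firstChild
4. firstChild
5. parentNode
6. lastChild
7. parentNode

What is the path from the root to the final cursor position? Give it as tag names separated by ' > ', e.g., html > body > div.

Answer: a

Derivation:
After 1 (lastChild): nav
After 2 (parentNode): a
After 3 (firstChild): main
After 4 (firstChild): main (no-op, stayed)
After 5 (parentNode): a
After 6 (lastChild): nav
After 7 (parentNode): a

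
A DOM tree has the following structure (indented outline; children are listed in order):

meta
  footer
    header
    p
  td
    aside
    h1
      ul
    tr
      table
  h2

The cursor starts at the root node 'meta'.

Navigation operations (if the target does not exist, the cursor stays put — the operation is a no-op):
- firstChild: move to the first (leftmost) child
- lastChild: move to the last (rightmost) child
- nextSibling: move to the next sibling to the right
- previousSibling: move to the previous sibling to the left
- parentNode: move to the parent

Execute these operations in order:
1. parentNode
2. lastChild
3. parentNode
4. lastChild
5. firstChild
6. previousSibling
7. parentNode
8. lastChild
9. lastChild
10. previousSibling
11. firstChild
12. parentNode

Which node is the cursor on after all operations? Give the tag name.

Answer: td

Derivation:
After 1 (parentNode): meta (no-op, stayed)
After 2 (lastChild): h2
After 3 (parentNode): meta
After 4 (lastChild): h2
After 5 (firstChild): h2 (no-op, stayed)
After 6 (previousSibling): td
After 7 (parentNode): meta
After 8 (lastChild): h2
After 9 (lastChild): h2 (no-op, stayed)
After 10 (previousSibling): td
After 11 (firstChild): aside
After 12 (parentNode): td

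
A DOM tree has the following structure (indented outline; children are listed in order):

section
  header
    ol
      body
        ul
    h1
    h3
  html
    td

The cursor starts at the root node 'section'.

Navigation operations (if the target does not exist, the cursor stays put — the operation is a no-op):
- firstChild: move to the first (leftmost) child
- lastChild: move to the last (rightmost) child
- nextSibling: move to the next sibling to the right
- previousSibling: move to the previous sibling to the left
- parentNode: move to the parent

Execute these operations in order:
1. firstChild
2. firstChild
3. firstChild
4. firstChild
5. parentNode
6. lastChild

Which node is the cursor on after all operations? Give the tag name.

Answer: ul

Derivation:
After 1 (firstChild): header
After 2 (firstChild): ol
After 3 (firstChild): body
After 4 (firstChild): ul
After 5 (parentNode): body
After 6 (lastChild): ul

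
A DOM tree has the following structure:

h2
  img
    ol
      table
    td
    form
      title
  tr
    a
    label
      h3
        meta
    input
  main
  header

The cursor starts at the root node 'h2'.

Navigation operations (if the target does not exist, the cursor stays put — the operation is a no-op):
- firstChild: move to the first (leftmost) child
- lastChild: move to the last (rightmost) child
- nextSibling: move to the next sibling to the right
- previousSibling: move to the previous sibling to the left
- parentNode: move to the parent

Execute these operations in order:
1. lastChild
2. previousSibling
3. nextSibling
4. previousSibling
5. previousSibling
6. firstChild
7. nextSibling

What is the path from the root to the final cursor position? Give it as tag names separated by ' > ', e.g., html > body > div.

After 1 (lastChild): header
After 2 (previousSibling): main
After 3 (nextSibling): header
After 4 (previousSibling): main
After 5 (previousSibling): tr
After 6 (firstChild): a
After 7 (nextSibling): label

Answer: h2 > tr > label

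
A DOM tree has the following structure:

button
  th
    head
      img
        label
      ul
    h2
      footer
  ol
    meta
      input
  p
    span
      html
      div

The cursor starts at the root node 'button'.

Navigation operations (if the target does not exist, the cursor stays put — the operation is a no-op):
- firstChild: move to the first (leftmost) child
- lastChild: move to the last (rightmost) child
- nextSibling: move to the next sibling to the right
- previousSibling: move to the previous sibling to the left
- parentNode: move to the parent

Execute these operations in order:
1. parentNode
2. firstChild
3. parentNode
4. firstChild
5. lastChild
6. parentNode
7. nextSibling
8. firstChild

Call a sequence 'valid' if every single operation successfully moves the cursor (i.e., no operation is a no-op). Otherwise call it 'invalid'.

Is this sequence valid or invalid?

After 1 (parentNode): button (no-op, stayed)
After 2 (firstChild): th
After 3 (parentNode): button
After 4 (firstChild): th
After 5 (lastChild): h2
After 6 (parentNode): th
After 7 (nextSibling): ol
After 8 (firstChild): meta

Answer: invalid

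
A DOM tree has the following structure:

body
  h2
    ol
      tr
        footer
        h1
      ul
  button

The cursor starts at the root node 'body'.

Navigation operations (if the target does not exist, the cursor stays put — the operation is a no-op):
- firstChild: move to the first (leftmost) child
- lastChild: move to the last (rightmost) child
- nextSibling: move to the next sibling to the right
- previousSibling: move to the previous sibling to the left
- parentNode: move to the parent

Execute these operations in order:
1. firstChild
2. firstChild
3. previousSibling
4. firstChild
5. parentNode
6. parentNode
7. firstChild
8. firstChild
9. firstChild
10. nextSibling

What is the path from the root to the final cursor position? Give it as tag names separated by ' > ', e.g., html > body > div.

Answer: body > h2 > ol > tr > h1

Derivation:
After 1 (firstChild): h2
After 2 (firstChild): ol
After 3 (previousSibling): ol (no-op, stayed)
After 4 (firstChild): tr
After 5 (parentNode): ol
After 6 (parentNode): h2
After 7 (firstChild): ol
After 8 (firstChild): tr
After 9 (firstChild): footer
After 10 (nextSibling): h1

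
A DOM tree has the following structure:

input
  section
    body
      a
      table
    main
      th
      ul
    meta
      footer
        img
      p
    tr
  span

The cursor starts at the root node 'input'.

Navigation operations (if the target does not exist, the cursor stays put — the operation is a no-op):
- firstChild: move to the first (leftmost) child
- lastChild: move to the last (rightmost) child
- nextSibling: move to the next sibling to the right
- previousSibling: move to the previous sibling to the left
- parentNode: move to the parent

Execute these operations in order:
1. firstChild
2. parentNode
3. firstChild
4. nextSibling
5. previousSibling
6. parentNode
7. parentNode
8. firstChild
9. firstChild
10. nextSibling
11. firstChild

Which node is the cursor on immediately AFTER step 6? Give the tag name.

Answer: input

Derivation:
After 1 (firstChild): section
After 2 (parentNode): input
After 3 (firstChild): section
After 4 (nextSibling): span
After 5 (previousSibling): section
After 6 (parentNode): input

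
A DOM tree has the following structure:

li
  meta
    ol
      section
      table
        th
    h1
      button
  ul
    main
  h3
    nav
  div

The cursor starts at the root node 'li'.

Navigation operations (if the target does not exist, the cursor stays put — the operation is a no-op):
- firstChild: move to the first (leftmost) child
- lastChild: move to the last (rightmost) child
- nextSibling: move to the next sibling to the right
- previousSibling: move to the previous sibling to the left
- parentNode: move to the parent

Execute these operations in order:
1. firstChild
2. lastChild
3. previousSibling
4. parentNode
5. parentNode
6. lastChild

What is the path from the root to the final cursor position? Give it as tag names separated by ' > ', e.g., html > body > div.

Answer: li > div

Derivation:
After 1 (firstChild): meta
After 2 (lastChild): h1
After 3 (previousSibling): ol
After 4 (parentNode): meta
After 5 (parentNode): li
After 6 (lastChild): div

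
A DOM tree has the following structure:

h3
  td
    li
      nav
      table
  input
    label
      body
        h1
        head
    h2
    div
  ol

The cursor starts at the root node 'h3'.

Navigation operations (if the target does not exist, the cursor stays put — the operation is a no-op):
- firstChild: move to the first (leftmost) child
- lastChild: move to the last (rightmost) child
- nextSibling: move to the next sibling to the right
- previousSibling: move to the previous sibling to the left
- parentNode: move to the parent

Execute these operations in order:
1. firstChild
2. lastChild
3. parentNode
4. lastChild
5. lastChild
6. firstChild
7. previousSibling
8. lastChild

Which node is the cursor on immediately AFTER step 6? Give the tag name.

Answer: table

Derivation:
After 1 (firstChild): td
After 2 (lastChild): li
After 3 (parentNode): td
After 4 (lastChild): li
After 5 (lastChild): table
After 6 (firstChild): table (no-op, stayed)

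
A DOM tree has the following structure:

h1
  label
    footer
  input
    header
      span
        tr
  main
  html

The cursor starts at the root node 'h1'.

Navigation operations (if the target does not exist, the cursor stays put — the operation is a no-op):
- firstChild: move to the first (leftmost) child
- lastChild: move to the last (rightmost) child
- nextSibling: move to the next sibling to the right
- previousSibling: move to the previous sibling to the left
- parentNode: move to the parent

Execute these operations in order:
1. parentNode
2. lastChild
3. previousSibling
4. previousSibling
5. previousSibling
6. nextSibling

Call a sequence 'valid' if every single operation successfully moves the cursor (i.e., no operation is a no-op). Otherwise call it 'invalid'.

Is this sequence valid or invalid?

After 1 (parentNode): h1 (no-op, stayed)
After 2 (lastChild): html
After 3 (previousSibling): main
After 4 (previousSibling): input
After 5 (previousSibling): label
After 6 (nextSibling): input

Answer: invalid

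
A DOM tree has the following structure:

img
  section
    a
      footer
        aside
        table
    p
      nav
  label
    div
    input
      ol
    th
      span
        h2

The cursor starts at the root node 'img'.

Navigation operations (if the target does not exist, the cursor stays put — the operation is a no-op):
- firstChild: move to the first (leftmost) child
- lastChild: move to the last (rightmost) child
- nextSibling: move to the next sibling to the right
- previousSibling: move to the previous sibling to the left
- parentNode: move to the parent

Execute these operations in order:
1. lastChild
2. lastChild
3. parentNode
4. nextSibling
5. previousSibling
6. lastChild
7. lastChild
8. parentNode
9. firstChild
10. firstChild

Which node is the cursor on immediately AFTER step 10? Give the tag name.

After 1 (lastChild): label
After 2 (lastChild): th
After 3 (parentNode): label
After 4 (nextSibling): label (no-op, stayed)
After 5 (previousSibling): section
After 6 (lastChild): p
After 7 (lastChild): nav
After 8 (parentNode): p
After 9 (firstChild): nav
After 10 (firstChild): nav (no-op, stayed)

Answer: nav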